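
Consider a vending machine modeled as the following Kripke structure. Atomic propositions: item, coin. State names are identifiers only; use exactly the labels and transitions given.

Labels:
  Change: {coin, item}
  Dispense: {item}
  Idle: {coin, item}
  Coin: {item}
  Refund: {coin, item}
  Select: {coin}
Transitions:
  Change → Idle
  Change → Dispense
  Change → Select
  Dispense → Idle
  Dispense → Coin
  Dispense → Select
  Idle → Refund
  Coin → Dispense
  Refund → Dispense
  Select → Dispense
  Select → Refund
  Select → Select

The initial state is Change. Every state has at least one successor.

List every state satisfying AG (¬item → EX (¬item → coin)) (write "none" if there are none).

{Change, Dispense, Idle, Coin, Refund, Select}

States satisfying ¬item → EX (¬item → coin): {Change, Dispense, Idle, Coin, Refund, Select}.
States satisfying AG (¬item → EX (¬item → coin)): {Change, Dispense, Idle, Coin, Refund, Select}.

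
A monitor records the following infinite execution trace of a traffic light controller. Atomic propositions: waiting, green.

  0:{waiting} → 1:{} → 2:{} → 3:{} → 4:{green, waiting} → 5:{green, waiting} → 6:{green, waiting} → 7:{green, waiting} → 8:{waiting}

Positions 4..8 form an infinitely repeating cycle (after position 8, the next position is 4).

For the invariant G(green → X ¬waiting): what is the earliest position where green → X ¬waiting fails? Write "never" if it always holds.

4

Check green → X ¬waiting at each position in order: 0 ✓, 1 ✓, 2 ✓, 3 ✓.
At position 4 the labels are {green, waiting} and the next position 5 has {green, waiting}, so green → X ¬waiting is false there. This is the first violation.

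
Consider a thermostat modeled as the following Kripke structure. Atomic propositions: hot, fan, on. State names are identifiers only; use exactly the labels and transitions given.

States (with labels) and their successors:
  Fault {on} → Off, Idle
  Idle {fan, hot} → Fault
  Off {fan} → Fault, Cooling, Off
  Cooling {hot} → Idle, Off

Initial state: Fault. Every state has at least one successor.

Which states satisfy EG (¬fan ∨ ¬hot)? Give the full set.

States satisfying ¬fan ∨ ¬hot: {Fault, Off, Cooling}.
States satisfying EG (¬fan ∨ ¬hot): {Fault, Off, Cooling}.

{Fault, Off, Cooling}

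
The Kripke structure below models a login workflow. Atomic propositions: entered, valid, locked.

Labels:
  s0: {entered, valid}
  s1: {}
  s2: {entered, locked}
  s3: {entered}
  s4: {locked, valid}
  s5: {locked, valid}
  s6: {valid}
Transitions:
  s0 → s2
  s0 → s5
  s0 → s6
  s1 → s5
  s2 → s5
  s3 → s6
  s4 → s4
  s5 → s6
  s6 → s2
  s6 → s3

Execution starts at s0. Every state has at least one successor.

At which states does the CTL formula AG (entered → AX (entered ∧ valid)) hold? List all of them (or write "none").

States satisfying entered → AX (entered ∧ valid): {s1, s4, s5, s6}.
States satisfying AG (entered → AX (entered ∧ valid)): {s4}.

{s4}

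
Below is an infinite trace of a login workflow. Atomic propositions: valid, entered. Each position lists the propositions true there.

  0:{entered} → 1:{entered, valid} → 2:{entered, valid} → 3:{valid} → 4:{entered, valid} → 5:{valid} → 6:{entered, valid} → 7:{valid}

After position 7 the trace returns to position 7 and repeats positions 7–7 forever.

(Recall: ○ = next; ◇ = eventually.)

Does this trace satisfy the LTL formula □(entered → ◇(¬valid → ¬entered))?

Yes

entered → ◇(¬valid → ¬entered) holds at every position 0..7, and those are all positions ever visited, so □(entered → ◇(¬valid → ¬entered)) holds.
Positions where entered holds: 0, 1, 2, 4, 6.
Check ◇(¬valid → ¬entered) at each: 0→ok, 1→ok, 2→ok, 4→ok, 6→ok.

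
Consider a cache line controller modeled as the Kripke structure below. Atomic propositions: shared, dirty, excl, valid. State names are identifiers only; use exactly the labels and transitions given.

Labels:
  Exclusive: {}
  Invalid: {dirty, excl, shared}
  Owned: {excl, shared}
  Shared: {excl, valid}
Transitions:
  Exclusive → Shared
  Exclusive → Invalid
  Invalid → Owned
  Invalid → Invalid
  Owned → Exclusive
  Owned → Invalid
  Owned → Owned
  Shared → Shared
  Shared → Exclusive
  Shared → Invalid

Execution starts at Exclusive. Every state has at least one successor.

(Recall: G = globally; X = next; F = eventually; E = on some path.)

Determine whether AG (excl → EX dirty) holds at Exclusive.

States satisfying excl → EX dirty: {Exclusive, Invalid, Owned, Shared}.
States satisfying AG (excl → EX dirty): {Exclusive, Invalid, Owned, Shared}.
Every state reachable from Exclusive satisfies excl → EX dirty.
Exclusive ∈ Sat(AG (excl → EX dirty)).

Yes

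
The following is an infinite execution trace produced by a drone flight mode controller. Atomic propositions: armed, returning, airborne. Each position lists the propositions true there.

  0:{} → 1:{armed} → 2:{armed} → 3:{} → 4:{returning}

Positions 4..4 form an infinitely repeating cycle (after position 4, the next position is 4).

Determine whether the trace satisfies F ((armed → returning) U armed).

(armed → returning) U armed holds at position 0, which is reachable from 0, so F ((armed → returning) U armed) holds.

Yes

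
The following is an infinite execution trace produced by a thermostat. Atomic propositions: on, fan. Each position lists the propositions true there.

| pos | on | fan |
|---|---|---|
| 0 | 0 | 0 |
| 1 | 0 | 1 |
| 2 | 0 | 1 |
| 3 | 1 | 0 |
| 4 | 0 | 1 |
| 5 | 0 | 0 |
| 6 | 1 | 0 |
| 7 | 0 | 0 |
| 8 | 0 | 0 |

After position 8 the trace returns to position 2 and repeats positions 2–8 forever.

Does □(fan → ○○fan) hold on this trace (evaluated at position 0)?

No

fan → ○○fan must hold at every position from 0 onward. It fails at position 1, so □(fan → ○○fan) is false.
Positions where fan holds: 1, 2, 4.
Check ○○fan at each: 1→fails, 2→ok, 4→fails.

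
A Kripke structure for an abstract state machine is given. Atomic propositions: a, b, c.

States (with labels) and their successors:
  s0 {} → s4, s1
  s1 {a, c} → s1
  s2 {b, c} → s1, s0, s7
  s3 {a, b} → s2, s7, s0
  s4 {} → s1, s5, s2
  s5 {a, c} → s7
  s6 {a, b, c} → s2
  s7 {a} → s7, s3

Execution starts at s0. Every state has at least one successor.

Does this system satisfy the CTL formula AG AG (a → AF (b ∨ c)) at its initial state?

States satisfying AG (a → AF (b ∨ c)): {s1}.
States satisfying AG AG (a → AF (b ∨ c)): {s1}.
s0 is reachable from s0 and violates AG (a → AF (b ∨ c)), so AG fails at s0.
s0 ∉ Sat(AG AG (a → AF (b ∨ c))).

Does not hold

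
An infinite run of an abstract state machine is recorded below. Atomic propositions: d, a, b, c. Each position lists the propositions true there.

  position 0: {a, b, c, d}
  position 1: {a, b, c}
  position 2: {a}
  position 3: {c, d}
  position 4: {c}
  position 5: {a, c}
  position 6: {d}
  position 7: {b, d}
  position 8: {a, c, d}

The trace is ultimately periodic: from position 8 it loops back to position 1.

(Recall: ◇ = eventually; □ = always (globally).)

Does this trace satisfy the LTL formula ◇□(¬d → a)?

No

□(¬d → a) is false at every position 0..8, so it never becomes true and ◇□(¬d → a) fails.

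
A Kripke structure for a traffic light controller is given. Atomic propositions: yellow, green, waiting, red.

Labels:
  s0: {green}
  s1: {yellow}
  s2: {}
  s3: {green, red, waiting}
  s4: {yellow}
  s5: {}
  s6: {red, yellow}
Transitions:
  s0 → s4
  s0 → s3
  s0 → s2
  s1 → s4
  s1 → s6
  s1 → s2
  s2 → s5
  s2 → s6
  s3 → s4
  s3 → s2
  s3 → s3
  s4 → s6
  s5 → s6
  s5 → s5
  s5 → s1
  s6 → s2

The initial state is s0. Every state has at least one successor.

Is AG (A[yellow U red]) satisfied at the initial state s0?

States satisfying A[yellow U red]: {s3, s4, s6}.
States satisfying AG (A[yellow U red]): ∅.
s0 is reachable from s0 and violates A[yellow U red], so AG fails at s0.
s0 ∉ Sat(AG (A[yellow U red])).

Does not hold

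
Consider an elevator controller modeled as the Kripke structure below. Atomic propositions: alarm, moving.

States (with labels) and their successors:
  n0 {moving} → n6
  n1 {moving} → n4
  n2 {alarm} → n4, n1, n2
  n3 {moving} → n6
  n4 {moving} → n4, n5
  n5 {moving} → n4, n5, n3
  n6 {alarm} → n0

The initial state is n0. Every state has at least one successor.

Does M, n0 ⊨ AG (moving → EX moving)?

Violated

States satisfying moving → EX moving: {n1, n2, n4, n5, n6}.
States satisfying AG (moving → EX moving): ∅.
n0 is reachable from n0 and violates moving → EX moving, so AG fails at n0.
n0 ∉ Sat(AG (moving → EX moving)).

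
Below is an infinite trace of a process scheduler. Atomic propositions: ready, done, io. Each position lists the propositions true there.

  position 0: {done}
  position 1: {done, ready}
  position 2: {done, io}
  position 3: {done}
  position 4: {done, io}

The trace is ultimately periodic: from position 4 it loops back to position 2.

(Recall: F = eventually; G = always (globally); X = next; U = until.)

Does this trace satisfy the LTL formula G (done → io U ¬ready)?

Violated

done → io U ¬ready must hold at every position from 0 onward. It fails at position 1, so G (done → io U ¬ready) is false.
Positions where done holds: 0, 1, 2, 3, 4.
Check io U ¬ready at each: 0→ok, 1→fails, 2→ok, 3→ok, 4→ok.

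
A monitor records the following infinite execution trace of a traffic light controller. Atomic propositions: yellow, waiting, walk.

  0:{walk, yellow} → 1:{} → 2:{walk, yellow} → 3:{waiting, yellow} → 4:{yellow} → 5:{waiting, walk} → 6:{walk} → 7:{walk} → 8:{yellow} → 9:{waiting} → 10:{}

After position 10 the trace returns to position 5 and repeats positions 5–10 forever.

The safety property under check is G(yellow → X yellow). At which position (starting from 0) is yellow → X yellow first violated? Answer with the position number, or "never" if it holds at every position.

0

At position 0 the labels are {walk, yellow} and the next position 1 has {}, so yellow → X yellow is false there. This is the first violation.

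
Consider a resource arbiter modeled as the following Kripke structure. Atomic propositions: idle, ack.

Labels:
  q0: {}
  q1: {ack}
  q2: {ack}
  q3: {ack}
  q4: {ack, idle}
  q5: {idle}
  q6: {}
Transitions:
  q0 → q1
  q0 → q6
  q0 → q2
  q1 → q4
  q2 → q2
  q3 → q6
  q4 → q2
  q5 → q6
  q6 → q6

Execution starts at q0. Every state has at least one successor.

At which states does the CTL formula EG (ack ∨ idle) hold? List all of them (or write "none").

States satisfying ack ∨ idle: {q1, q2, q3, q4, q5}.
States satisfying EG (ack ∨ idle): {q1, q2, q4}.

{q1, q2, q4}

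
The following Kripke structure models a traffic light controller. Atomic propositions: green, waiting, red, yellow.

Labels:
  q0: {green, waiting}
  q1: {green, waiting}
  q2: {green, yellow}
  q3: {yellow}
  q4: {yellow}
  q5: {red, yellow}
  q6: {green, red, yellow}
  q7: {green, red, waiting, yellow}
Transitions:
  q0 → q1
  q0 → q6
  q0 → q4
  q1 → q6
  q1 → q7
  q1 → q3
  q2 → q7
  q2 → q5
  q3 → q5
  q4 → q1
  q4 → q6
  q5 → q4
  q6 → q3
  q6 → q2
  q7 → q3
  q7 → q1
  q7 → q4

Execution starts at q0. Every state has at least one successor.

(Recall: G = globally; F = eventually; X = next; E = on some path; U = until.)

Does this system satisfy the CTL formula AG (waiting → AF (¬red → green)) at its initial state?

Yes

States satisfying waiting → AF (¬red → green): {q0, q1, q2, q3, q4, q5, q6, q7}.
States satisfying AG (waiting → AF (¬red → green)): {q0, q1, q2, q3, q4, q5, q6, q7}.
Every state reachable from q0 satisfies waiting → AF (¬red → green).
q0 ∈ Sat(AG (waiting → AF (¬red → green))).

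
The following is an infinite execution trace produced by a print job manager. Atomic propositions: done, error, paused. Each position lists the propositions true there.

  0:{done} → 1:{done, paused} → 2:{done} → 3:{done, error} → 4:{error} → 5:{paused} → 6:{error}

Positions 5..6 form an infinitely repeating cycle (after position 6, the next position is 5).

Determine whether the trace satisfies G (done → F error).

Yes

done → F error holds at every position 0..6, and those are all positions ever visited, so G (done → F error) holds.
Positions where done holds: 0, 1, 2, 3.
Check F error at each: 0→ok, 1→ok, 2→ok, 3→ok.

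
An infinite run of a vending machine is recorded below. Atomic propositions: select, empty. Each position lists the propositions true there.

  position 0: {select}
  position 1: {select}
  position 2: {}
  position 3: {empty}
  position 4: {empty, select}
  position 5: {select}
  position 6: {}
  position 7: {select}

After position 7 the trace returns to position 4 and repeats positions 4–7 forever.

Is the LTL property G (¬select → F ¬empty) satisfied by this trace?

Holds

¬select → F ¬empty holds at every position 0..7, and those are all positions ever visited, so G (¬select → F ¬empty) holds.
Positions where ¬select holds: 2, 3, 6.
Check F ¬empty at each: 2→ok, 3→ok, 6→ok.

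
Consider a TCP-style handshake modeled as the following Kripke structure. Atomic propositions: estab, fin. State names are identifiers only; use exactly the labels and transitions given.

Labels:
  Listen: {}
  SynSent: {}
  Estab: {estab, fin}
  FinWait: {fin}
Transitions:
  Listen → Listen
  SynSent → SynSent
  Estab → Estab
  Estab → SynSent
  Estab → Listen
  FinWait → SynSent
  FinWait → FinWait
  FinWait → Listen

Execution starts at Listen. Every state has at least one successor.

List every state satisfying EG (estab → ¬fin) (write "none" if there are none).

States satisfying estab → ¬fin: {Listen, SynSent, FinWait}.
States satisfying EG (estab → ¬fin): {Listen, SynSent, FinWait}.

{Listen, SynSent, FinWait}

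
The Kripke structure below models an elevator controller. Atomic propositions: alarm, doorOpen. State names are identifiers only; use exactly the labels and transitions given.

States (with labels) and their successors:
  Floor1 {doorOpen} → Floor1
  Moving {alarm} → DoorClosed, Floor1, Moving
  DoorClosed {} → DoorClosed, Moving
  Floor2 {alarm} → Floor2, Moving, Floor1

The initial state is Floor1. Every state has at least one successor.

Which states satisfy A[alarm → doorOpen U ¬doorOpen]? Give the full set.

{Moving, DoorClosed, Floor2}

States satisfying alarm → doorOpen: {Floor1, DoorClosed}.
States satisfying ¬doorOpen: {Moving, DoorClosed, Floor2}.
States satisfying A[alarm → doorOpen U ¬doorOpen]: {Moving, DoorClosed, Floor2}.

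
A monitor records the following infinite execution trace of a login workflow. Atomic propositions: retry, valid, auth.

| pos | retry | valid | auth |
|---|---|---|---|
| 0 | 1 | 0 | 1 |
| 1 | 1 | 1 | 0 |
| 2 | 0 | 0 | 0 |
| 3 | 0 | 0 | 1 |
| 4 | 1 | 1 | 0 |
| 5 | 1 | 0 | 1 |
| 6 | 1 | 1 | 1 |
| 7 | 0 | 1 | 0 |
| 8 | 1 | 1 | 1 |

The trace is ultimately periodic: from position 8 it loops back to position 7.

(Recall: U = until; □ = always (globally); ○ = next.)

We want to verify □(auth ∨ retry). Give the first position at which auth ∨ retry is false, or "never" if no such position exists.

2

Check auth ∨ retry at each position in order: 0 ✓, 1 ✓.
At position 2 the labels are {}, so auth ∨ retry is false there. This is the first violation.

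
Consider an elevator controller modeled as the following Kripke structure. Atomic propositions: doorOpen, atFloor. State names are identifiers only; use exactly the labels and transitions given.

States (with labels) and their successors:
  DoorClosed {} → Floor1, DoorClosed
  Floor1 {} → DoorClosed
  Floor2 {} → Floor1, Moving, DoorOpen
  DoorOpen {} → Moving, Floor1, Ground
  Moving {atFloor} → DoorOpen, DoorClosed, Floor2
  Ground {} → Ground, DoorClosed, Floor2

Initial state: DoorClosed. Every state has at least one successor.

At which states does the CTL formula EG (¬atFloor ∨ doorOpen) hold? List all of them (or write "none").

{DoorClosed, Floor1, Floor2, DoorOpen, Ground}

States satisfying ¬atFloor ∨ doorOpen: {DoorClosed, Floor1, Floor2, DoorOpen, Ground}.
States satisfying EG (¬atFloor ∨ doorOpen): {DoorClosed, Floor1, Floor2, DoorOpen, Ground}.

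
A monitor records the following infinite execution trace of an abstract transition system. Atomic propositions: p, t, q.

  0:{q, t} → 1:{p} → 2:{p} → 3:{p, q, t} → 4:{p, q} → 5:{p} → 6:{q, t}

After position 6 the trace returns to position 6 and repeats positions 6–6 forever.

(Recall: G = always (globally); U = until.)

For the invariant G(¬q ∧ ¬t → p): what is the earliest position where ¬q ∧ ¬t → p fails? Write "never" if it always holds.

¬q ∧ ¬t → p holds at every position 0..6, and those are all the positions the trace ever visits, so the invariant G(¬q ∧ ¬t → p) is never violated.

never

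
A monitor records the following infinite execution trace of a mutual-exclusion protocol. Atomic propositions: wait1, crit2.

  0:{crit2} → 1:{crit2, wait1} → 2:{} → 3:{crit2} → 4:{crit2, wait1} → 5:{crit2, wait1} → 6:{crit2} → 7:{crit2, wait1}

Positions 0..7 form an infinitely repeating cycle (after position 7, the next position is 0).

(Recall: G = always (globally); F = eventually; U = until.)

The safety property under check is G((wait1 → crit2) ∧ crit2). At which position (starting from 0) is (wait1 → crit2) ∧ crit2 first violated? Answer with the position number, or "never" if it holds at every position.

Check (wait1 → crit2) ∧ crit2 at each position in order: 0 ✓, 1 ✓.
At position 2 the labels are {}, so (wait1 → crit2) ∧ crit2 is false there. This is the first violation.

2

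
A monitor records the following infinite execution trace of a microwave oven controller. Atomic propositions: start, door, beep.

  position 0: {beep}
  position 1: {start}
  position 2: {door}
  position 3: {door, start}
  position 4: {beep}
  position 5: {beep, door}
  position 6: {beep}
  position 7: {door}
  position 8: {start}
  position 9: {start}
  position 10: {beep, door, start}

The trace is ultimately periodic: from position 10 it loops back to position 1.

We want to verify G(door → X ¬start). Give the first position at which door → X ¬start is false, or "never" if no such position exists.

2

Check door → X ¬start at each position in order: 0 ✓, 1 ✓.
At position 2 the labels are {door} and the next position 3 has {door, start}, so door → X ¬start is false there. This is the first violation.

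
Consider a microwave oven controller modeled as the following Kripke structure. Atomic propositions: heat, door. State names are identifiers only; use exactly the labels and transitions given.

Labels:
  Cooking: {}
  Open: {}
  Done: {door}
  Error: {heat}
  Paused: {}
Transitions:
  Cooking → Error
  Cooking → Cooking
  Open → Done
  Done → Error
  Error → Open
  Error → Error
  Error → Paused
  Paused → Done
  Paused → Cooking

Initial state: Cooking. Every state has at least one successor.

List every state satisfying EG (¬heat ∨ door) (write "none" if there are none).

States satisfying ¬heat ∨ door: {Cooking, Open, Done, Paused}.
States satisfying EG (¬heat ∨ door): {Cooking, Paused}.

{Cooking, Paused}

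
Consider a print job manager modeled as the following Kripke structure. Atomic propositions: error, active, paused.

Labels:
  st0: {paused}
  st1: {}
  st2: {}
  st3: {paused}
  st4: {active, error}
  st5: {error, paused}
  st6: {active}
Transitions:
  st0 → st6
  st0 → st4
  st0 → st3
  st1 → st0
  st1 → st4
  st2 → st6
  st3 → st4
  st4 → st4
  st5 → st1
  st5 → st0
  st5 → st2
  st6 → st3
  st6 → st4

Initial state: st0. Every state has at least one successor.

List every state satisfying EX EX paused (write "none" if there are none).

{st0, st1, st2, st5}

States satisfying EX paused: {st0, st1, st5, st6}.
States satisfying EX EX paused: {st0, st1, st2, st5}.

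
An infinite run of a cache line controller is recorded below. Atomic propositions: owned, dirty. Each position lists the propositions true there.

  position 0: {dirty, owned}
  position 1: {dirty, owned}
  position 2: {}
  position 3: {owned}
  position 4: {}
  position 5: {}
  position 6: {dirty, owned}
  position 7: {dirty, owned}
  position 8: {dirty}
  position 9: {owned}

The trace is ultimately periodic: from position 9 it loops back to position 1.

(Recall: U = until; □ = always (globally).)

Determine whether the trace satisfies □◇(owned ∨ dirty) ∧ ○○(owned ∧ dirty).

Violated

◇(owned ∨ dirty) holds at every position 0..9, and those are all positions ever visited, so □◇(owned ∨ dirty) holds.
The position after 0 is 1; ○(owned ∧ dirty) is false there.
At position 0: □◇(owned ∨ dirty) is true; ○○(owned ∧ dirty) is false; so □◇(owned ∨ dirty) ∧ ○○(owned ∧ dirty) is false.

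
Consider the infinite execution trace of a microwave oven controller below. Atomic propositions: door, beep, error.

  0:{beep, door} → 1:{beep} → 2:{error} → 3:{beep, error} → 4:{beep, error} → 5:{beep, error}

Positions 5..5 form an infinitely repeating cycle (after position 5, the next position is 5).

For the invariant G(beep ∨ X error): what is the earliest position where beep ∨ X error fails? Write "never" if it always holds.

beep ∨ X error holds at every position 0..5, and those are all the positions the trace ever visits, so the invariant G(beep ∨ X error) is never violated.

never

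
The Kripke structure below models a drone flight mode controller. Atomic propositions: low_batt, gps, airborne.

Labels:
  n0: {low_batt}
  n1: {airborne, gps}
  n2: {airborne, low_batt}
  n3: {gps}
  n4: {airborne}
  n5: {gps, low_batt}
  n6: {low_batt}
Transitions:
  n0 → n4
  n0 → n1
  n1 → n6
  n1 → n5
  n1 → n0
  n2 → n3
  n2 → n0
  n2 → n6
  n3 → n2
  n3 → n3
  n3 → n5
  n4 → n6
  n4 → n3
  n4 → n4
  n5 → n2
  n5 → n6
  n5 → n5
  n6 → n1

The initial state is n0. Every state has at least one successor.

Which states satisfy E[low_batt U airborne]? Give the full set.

States satisfying low_batt: {n0, n2, n5, n6}.
States satisfying airborne: {n1, n2, n4}.
States satisfying E[low_batt U airborne]: {n0, n1, n2, n4, n5, n6}.

{n0, n1, n2, n4, n5, n6}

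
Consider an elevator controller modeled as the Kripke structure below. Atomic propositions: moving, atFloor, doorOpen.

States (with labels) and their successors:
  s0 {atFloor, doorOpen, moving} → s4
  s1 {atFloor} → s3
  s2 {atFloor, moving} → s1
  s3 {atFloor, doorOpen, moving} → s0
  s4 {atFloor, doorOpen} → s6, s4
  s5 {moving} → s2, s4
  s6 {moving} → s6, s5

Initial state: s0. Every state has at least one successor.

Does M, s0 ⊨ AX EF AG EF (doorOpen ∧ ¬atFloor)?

Violated

States satisfying EF AG EF (doorOpen ∧ ¬atFloor): ∅.
States satisfying AX EF AG EF (doorOpen ∧ ¬atFloor): ∅.
s0 ∉ Sat(AX EF AG EF (doorOpen ∧ ¬atFloor)).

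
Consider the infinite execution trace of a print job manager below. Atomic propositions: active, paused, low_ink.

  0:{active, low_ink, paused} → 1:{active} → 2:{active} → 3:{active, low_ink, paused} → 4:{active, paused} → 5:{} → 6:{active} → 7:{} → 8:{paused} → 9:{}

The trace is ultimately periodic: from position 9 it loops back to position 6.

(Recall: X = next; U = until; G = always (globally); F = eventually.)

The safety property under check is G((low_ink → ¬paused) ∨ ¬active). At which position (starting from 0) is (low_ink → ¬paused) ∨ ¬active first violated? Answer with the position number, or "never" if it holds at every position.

At position 0 the labels are {active, low_ink, paused}, so (low_ink → ¬paused) ∨ ¬active is false there. This is the first violation.

0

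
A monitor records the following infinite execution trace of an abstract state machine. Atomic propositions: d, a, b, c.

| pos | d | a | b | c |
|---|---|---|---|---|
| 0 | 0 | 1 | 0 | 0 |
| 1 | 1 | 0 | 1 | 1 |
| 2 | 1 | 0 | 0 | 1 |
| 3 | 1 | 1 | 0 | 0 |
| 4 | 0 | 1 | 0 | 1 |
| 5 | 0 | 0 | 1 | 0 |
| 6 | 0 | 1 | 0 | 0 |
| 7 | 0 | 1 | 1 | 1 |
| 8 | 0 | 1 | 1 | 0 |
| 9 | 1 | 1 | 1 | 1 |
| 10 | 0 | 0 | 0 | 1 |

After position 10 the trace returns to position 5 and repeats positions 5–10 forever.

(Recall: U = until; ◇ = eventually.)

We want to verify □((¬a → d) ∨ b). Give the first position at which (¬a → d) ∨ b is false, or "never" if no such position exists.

Check (¬a → d) ∨ b at each position in order: 0 ✓, 1 ✓, 2 ✓, 3 ✓, 4 ✓, 5 ✓, 6 ✓, 7 ✓, 8 ✓, 9 ✓.
At position 10 the labels are {c}, so (¬a → d) ∨ b is false there. This is the first violation.

10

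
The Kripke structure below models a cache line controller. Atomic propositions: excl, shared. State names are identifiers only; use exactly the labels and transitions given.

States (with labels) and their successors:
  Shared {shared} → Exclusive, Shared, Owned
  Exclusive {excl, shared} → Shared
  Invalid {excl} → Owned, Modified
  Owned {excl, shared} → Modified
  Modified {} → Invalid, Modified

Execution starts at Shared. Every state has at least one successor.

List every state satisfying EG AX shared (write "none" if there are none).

States satisfying AX shared: {Shared, Exclusive}.
States satisfying EG AX shared: {Shared, Exclusive}.

{Shared, Exclusive}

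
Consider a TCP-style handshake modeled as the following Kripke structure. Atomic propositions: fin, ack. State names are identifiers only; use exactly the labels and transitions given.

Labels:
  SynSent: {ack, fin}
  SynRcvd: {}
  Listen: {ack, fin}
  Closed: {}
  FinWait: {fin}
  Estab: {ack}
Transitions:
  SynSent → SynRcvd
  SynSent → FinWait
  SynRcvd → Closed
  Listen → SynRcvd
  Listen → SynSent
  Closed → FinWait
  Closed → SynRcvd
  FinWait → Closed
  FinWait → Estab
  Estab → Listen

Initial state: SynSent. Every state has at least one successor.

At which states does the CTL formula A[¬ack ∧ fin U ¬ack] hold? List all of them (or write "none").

States satisfying ¬ack ∧ fin: {FinWait}.
States satisfying ¬ack: {SynRcvd, Closed, FinWait}.
States satisfying A[¬ack ∧ fin U ¬ack]: {SynRcvd, Closed, FinWait}.

{SynRcvd, Closed, FinWait}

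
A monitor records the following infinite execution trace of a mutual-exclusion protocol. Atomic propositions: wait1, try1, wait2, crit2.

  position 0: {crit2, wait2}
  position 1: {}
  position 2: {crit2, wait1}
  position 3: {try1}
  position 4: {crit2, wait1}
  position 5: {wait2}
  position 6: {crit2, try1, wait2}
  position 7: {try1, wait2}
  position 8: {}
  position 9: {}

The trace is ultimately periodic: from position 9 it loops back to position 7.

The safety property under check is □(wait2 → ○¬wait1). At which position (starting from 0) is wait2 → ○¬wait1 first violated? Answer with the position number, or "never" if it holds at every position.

wait2 → ○¬wait1 holds at every position 0..9, and those are all the positions the trace ever visits, so the invariant □(wait2 → ○¬wait1) is never violated.

never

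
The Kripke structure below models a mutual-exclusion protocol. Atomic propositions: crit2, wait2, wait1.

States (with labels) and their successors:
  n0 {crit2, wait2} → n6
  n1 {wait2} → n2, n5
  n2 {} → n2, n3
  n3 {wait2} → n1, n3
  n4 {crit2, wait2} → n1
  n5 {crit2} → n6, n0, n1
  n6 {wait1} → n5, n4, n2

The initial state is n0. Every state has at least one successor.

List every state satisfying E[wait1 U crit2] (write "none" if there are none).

{n0, n4, n5, n6}

States satisfying wait1: {n6}.
States satisfying crit2: {n0, n4, n5}.
States satisfying E[wait1 U crit2]: {n0, n4, n5, n6}.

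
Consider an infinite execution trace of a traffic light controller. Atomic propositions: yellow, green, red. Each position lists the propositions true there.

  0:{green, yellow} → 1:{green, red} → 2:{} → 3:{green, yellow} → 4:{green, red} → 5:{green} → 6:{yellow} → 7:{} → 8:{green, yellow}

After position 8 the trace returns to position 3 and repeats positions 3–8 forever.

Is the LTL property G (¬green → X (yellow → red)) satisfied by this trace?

¬green → X (yellow → red) must hold at every position from 0 onward. It fails at position 2, so G (¬green → X (yellow → red)) is false.
Positions where ¬green holds: 2, 6, 7.
Check X (yellow → red) at each: 2→fails, 6→ok, 7→fails.

No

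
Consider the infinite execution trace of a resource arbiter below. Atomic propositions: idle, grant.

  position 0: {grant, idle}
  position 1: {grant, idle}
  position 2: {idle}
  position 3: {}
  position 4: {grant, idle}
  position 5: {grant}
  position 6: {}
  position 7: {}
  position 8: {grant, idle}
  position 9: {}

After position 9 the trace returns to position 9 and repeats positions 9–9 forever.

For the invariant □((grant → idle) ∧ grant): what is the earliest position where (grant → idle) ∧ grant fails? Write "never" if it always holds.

Check (grant → idle) ∧ grant at each position in order: 0 ✓, 1 ✓.
At position 2 the labels are {idle}, so (grant → idle) ∧ grant is false there. This is the first violation.

2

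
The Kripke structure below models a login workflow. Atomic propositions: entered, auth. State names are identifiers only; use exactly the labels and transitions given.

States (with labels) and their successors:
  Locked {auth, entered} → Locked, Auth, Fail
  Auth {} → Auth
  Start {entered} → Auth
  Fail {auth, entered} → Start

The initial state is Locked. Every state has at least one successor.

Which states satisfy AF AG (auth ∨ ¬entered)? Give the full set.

{Auth, Start, Fail}

States satisfying AG (auth ∨ ¬entered): {Auth}.
States satisfying AF AG (auth ∨ ¬entered): {Auth, Start, Fail}.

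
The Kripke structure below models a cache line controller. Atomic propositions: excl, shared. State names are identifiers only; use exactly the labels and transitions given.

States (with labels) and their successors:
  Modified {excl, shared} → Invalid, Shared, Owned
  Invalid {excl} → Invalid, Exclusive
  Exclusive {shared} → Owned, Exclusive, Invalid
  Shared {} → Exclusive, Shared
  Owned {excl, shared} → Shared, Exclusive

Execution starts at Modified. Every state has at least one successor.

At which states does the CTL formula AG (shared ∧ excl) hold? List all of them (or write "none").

none

States satisfying shared ∧ excl: {Modified, Owned}.
States satisfying AG (shared ∧ excl): ∅.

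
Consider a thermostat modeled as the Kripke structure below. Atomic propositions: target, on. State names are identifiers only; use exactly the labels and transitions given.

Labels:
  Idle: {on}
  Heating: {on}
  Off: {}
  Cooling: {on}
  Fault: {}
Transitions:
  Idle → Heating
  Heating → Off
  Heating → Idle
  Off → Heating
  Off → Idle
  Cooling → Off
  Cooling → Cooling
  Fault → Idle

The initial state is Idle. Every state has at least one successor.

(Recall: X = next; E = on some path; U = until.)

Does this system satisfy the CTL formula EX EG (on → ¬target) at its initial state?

Satisfied

States satisfying EG (on → ¬target): {Idle, Heating, Off, Cooling, Fault}.
States satisfying EX EG (on → ¬target): {Idle, Heating, Off, Cooling, Fault}.
Idle ∈ Sat(EX EG (on → ¬target)).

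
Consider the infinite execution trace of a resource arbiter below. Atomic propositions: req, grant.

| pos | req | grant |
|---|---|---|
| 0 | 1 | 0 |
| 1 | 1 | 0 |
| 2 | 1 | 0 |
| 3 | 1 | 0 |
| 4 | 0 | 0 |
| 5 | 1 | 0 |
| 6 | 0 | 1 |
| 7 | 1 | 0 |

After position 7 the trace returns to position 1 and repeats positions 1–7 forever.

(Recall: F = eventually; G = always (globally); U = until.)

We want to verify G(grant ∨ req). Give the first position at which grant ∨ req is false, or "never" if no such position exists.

4

Check grant ∨ req at each position in order: 0 ✓, 1 ✓, 2 ✓, 3 ✓.
At position 4 the labels are {}, so grant ∨ req is false there. This is the first violation.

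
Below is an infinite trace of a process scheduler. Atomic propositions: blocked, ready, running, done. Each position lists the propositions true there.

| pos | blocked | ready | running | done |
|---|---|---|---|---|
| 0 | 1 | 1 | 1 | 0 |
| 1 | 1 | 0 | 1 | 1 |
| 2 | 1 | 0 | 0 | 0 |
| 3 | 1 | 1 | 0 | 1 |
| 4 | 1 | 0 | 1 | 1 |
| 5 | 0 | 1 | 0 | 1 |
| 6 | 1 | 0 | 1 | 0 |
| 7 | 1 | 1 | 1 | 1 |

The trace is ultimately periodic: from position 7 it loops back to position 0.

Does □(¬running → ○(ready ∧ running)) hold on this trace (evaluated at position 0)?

¬running → ○(ready ∧ running) must hold at every position from 0 onward. It fails at position 2, so □(¬running → ○(ready ∧ running)) is false.
Positions where ¬running holds: 2, 3, 5.
Check ○(ready ∧ running) at each: 2→fails, 3→fails, 5→fails.

No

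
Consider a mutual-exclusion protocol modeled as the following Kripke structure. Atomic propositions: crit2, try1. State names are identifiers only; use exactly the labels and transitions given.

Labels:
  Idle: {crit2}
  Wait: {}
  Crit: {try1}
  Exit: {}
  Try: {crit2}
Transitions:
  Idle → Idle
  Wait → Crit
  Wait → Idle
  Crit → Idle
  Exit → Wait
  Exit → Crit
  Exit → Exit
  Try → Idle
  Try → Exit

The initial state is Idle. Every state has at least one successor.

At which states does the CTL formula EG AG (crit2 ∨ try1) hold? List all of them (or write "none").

States satisfying AG (crit2 ∨ try1): {Idle, Crit}.
States satisfying EG AG (crit2 ∨ try1): {Idle, Crit}.

{Idle, Crit}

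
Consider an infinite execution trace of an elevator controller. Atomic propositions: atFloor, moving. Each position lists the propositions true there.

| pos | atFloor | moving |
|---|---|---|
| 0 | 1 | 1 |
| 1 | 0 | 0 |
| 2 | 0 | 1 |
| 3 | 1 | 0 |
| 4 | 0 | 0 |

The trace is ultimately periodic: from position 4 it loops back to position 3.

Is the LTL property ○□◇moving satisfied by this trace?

The position after 0 is 1; □◇moving is false there.

No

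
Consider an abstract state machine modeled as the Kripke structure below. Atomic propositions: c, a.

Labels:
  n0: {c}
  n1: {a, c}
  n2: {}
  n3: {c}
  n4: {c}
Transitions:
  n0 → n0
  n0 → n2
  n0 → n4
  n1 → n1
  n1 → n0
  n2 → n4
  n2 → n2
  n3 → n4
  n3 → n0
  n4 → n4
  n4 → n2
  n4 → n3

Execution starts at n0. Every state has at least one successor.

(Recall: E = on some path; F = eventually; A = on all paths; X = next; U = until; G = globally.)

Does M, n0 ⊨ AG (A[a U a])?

States satisfying A[a U a]: {n1}.
States satisfying AG (A[a U a]): ∅.
n0 is reachable from n0 and violates A[a U a], so AG fails at n0.
n0 ∉ Sat(AG (A[a U a])).

No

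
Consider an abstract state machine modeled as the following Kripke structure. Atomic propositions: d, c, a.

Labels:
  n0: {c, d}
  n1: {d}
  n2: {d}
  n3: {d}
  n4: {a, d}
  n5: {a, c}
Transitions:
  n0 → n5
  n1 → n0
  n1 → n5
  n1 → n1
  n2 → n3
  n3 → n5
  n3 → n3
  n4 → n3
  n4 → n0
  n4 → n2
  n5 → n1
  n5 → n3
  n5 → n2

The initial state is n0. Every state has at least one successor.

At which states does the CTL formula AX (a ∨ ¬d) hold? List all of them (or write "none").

States satisfying a ∨ ¬d: {n4, n5}.
States satisfying AX (a ∨ ¬d): {n0}.

{n0}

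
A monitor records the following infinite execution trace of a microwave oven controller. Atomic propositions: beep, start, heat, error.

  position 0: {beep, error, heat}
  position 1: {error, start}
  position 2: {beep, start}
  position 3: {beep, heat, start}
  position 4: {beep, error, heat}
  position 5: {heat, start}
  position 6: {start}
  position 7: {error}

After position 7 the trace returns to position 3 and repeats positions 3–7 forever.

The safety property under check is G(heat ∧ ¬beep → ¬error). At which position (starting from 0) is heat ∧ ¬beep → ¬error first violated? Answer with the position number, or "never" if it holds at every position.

heat ∧ ¬beep → ¬error holds at every position 0..7, and those are all the positions the trace ever visits, so the invariant G(heat ∧ ¬beep → ¬error) is never violated.

never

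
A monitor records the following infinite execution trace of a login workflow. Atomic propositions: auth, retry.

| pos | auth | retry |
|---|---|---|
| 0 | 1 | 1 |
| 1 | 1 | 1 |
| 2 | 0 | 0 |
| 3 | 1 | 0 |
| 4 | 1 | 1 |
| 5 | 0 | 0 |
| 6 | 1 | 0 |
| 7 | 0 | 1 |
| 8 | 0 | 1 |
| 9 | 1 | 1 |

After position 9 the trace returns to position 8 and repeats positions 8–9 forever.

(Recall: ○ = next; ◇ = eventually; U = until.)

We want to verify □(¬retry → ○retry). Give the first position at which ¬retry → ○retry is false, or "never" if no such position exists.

2

Check ¬retry → ○retry at each position in order: 0 ✓, 1 ✓.
At position 2 the labels are {} and the next position 3 has {auth}, so ¬retry → ○retry is false there. This is the first violation.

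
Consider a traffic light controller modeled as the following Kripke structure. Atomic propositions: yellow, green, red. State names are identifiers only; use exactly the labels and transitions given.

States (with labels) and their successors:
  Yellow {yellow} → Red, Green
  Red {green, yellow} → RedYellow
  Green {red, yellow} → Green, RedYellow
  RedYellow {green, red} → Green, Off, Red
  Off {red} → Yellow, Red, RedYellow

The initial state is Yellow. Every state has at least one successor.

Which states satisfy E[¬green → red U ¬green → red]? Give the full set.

States satisfying ¬green → red: {Red, Green, RedYellow, Off}.
States satisfying E[¬green → red U ¬green → red]: {Red, Green, RedYellow, Off}.

{Red, Green, RedYellow, Off}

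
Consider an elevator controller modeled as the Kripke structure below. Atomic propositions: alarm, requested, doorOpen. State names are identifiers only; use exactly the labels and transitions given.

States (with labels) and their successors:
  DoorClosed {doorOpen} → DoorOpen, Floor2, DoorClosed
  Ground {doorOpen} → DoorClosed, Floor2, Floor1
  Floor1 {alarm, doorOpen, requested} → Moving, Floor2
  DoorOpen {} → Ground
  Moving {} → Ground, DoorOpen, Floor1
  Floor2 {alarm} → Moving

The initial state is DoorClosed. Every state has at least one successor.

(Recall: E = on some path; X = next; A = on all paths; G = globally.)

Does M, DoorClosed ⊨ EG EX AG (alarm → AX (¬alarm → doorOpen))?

No

States satisfying EX AG (alarm → AX (¬alarm → doorOpen)): ∅.
States satisfying EG EX AG (alarm → AX (¬alarm → doorOpen)): ∅.
No suitable path/successor from DoorClosed witnesses the formula.
DoorClosed ∉ Sat(EG EX AG (alarm → AX (¬alarm → doorOpen))).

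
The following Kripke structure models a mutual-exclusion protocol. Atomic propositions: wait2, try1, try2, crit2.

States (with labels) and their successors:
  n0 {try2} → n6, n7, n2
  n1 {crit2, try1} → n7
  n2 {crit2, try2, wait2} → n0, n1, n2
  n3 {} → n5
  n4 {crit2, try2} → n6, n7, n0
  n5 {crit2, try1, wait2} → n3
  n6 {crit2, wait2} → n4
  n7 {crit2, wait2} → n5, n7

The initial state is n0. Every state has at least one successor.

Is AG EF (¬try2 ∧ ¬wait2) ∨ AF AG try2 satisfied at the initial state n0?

States satisfying EF (¬try2 ∧ ¬wait2): {n0, n1, n2, n3, n4, n5, n6, n7}.
States satisfying AG EF (¬try2 ∧ ¬wait2): {n0, n1, n2, n3, n4, n5, n6, n7}.
States satisfying AG try2: ∅.
States satisfying AF AG try2: ∅.
States satisfying AG EF (¬try2 ∧ ¬wait2) ∨ AF AG try2: {n0, n1, n2, n3, n4, n5, n6, n7}.
n0 ∈ Sat(AG EF (¬try2 ∧ ¬wait2) ∨ AF AG try2).

Yes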